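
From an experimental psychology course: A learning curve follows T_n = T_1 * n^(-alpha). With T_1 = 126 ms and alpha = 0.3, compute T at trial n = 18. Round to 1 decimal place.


T_n = 126 * 18^(-0.3)
18^(-0.3) = 0.420163
T_n = 126 * 0.420163
= 52.9 ms


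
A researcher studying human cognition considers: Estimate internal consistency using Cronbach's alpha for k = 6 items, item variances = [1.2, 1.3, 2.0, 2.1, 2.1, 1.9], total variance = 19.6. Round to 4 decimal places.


alpha = (k/(k-1)) * (1 - sum(s_i^2)/s_total^2)
sum(item variances) = 10.6
k/(k-1) = 6/5 = 1.2
1 - 10.6/19.6 = 1 - 0.540816 = 0.459184
alpha = 1.2 * 0.459184
= 0.5510


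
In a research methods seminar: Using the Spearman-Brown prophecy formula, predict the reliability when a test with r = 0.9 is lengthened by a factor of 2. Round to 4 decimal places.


r_new = n*r / (1 + (n-1)*r)
Numerator = 2 * 0.9 = 1.8
Denominator = 1 + 1 * 0.9 = 1.9
r_new = 1.8 / 1.9
= 0.9474


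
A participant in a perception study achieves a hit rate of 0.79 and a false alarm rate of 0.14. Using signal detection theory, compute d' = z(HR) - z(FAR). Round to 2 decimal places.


d' = z(HR) - z(FAR)
z(0.79) = 0.8064
z(0.14) = -1.0803
d' = 0.8064 - -1.0803
= 1.89


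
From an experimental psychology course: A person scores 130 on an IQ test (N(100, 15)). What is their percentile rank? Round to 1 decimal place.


z = (IQ - mean) / SD
z = (130 - 100) / 15 = 2.0
Percentile = Phi(2.0) * 100
Phi(2.0) = 0.97725
= 97.7


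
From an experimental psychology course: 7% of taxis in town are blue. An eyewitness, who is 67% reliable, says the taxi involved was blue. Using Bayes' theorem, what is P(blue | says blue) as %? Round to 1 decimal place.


P(blue | says blue) = P(says blue | blue)*P(blue) / [P(says blue | blue)*P(blue) + P(says blue | not blue)*P(not blue)]
Numerator = 0.67 * 0.07 = 0.0469
False identification = 0.33 * 0.93 = 0.3069
P = 0.0469 / (0.0469 + 0.3069)
= 0.0469 / 0.3538
As percentage = 13.3


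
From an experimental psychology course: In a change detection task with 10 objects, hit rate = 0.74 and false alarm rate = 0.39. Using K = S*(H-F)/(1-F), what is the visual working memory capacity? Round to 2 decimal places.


K = S * (H - F) / (1 - F)
H - F = 0.35
1 - F = 0.61
K = 10 * 0.35 / 0.61
= 5.74


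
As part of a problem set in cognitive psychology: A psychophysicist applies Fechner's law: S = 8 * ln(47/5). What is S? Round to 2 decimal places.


S = 8 * ln(47/5)
I/I0 = 9.4
ln(9.4) = 2.2407
S = 8 * 2.2407
= 17.93


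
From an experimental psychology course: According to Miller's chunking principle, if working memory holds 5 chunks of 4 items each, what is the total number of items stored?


Total items = chunks * items_per_chunk
= 5 * 4
= 20


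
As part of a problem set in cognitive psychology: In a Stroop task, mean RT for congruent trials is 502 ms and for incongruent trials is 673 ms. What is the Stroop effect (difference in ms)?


Stroop effect = RT(incongruent) - RT(congruent)
= 673 - 502
= 171 ms


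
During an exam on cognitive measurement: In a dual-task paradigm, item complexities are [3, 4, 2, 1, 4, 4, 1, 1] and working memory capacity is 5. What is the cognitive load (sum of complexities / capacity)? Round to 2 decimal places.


Total complexity = 3 + 4 + 2 + 1 + 4 + 4 + 1 + 1 = 20
Load = total / capacity = 20 / 5
= 4.00


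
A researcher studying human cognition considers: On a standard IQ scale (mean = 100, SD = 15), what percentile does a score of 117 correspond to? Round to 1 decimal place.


z = (IQ - mean) / SD
z = (117 - 100) / 15 = 1.1333
Percentile = Phi(1.1333) * 100
Phi(1.1333) = 0.871456
= 87.1


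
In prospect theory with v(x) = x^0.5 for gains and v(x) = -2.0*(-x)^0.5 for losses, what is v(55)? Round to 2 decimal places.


Since x = 55 >= 0, use v(x) = x^0.5
55^0.5 = 7.4162
v(55) = 7.42


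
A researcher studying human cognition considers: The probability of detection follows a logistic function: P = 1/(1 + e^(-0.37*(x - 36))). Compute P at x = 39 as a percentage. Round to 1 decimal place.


P(x) = 1/(1 + e^(-0.37*(39 - 36)))
Exponent = -0.37 * 3 = -1.11
e^(-1.11) = 0.329559
P = 1/(1 + 0.329559) = 0.752129
Percentage = 75.2


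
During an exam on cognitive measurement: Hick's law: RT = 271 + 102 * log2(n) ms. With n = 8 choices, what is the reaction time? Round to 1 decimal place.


RT = 271 + 102 * log2(8)
log2(8) = 3.0
RT = 271 + 102 * 3.0
= 271 + 306.0
= 577.0 ms


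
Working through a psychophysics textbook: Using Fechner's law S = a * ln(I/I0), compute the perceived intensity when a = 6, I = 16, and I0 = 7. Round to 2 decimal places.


S = 6 * ln(16/7)
I/I0 = 2.285714
ln(2.285714) = 0.8267
S = 6 * 0.8267
= 4.96


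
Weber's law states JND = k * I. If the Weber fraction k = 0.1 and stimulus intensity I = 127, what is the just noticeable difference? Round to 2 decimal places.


JND = k * I
JND = 0.1 * 127
= 12.70


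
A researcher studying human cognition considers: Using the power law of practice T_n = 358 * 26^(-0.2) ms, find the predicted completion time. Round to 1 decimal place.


T_n = 358 * 26^(-0.2)
26^(-0.2) = 0.521201
T_n = 358 * 0.521201
= 186.6 ms


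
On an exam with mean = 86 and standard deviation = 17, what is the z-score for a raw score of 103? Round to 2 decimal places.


z = (X - mu) / sigma
= (103 - 86) / 17
= 17 / 17
= 1.00


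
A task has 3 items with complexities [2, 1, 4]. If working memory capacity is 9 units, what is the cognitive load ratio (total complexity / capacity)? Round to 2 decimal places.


Total complexity = 2 + 1 + 4 = 7
Load = total / capacity = 7 / 9
= 0.78


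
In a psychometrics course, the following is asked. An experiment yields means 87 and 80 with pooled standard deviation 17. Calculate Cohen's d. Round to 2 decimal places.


Cohen's d = (M1 - M2) / S_pooled
= (87 - 80) / 17
= 7 / 17
= 0.41


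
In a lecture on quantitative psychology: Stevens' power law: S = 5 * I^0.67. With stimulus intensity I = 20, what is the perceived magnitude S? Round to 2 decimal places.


S = 5 * 20^0.67
20^0.67 = 7.442
S = 5 * 7.442
= 37.21


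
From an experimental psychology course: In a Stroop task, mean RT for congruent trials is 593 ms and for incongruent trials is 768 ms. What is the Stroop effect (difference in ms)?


Stroop effect = RT(incongruent) - RT(congruent)
= 768 - 593
= 175 ms


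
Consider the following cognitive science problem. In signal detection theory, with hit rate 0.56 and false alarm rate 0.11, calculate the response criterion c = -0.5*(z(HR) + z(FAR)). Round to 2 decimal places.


c = -0.5 * (z(HR) + z(FAR))
z(0.56) = 0.151
z(0.11) = -1.2265
c = -0.5 * (0.151 + -1.2265)
= -0.5 * -1.0755
= 0.54


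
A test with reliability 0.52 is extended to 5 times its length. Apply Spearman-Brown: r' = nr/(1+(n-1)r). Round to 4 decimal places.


r_new = n*r / (1 + (n-1)*r)
Numerator = 5 * 0.52 = 2.6
Denominator = 1 + 4 * 0.52 = 3.08
r_new = 2.6 / 3.08
= 0.8442


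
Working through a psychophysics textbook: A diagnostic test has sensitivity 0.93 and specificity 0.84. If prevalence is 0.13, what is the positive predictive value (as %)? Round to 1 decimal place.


PPV = (sens * prev) / (sens * prev + (1-spec) * (1-prev))
Numerator = 0.93 * 0.13 = 0.1209
P(positive and no disease) = (1 - spec) * (1 - prev) = (1 - 0.84) * (1 - 0.13) = 0.1392
Denominator = 0.1209 + 0.1392 = 0.2601
PPV = 0.1209 / 0.2601 = 0.464821
As percentage = 46.5


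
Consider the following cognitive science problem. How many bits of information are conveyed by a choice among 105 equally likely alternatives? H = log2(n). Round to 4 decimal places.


H = log2(n)
H = log2(105)
= 6.7142


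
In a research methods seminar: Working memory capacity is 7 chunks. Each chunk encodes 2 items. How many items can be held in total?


Total items = chunks * items_per_chunk
= 7 * 2
= 14


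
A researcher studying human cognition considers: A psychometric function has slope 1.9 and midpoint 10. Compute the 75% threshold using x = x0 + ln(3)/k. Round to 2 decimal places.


At P = 0.75: 0.75 = 1/(1 + e^(-k*(x-x0)))
Solving: e^(-k*(x-x0)) = 1/3
x = x0 + ln(3)/k
ln(3) = 1.0986
x = 10 + 1.0986/1.9
= 10 + 0.5782
= 10.58


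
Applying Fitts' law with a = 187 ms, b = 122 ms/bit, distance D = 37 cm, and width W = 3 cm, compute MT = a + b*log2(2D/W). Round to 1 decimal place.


MT = 187 + 122 * log2(2*37/3)
2D/W = 24.666667
log2(24.666667) = 4.6245
MT = 187 + 122 * 4.6245
= 751.2 ms


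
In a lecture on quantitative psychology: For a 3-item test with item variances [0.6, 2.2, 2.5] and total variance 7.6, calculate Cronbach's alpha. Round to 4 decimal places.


alpha = (k/(k-1)) * (1 - sum(s_i^2)/s_total^2)
sum(item variances) = 5.3
k/(k-1) = 3/2 = 1.5
1 - 5.3/7.6 = 1 - 0.697368 = 0.302632
alpha = 1.5 * 0.302632
= 0.4539


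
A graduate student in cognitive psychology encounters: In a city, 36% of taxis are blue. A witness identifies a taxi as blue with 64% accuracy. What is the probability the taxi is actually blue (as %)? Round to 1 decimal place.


P(blue | says blue) = P(says blue | blue)*P(blue) / [P(says blue | blue)*P(blue) + P(says blue | not blue)*P(not blue)]
Numerator = 0.64 * 0.36 = 0.2304
False identification = 0.36 * 0.64 = 0.2304
P = 0.2304 / (0.2304 + 0.2304)
= 0.2304 / 0.4608
As percentage = 50.0


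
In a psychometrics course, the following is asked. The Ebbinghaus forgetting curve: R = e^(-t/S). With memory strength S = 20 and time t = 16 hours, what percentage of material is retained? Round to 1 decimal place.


R = e^(-t/S)
-t/S = -16/20 = -0.8
R = e^(-0.8) = 0.449329
Percentage = 0.449329 * 100
= 44.9


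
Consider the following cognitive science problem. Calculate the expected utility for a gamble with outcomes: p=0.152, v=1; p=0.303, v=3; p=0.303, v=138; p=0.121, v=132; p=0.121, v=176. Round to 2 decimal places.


EU = sum(p_i * v_i)
0.152 * 1 = 0.152
0.303 * 3 = 0.909
0.303 * 138 = 41.814
0.121 * 132 = 15.972
0.121 * 176 = 21.296
EU = 0.152 + 0.909 + 41.814 + 15.972 + 21.296
= 80.14


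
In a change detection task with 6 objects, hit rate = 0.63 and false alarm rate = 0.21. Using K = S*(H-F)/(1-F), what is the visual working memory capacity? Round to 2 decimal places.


K = S * (H - F) / (1 - F)
H - F = 0.42
1 - F = 0.79
K = 6 * 0.42 / 0.79
= 3.19


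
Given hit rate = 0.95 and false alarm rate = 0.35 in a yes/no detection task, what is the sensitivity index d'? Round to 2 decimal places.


d' = z(HR) - z(FAR)
z(0.95) = 1.6449
z(0.35) = -0.3853
d' = 1.6449 - -0.3853
= 2.03


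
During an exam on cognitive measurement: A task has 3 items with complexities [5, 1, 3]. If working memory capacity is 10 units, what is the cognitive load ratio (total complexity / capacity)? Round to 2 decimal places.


Total complexity = 5 + 1 + 3 = 9
Load = total / capacity = 9 / 10
= 0.90


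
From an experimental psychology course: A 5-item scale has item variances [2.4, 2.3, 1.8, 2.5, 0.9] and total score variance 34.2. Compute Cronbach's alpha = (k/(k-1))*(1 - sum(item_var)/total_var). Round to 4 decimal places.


alpha = (k/(k-1)) * (1 - sum(s_i^2)/s_total^2)
sum(item variances) = 9.9
k/(k-1) = 5/4 = 1.25
1 - 9.9/34.2 = 1 - 0.289474 = 0.710526
alpha = 1.25 * 0.710526
= 0.8882


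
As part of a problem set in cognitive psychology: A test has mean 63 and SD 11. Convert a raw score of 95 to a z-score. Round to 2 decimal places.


z = (X - mu) / sigma
= (95 - 63) / 11
= 32 / 11
= 2.91


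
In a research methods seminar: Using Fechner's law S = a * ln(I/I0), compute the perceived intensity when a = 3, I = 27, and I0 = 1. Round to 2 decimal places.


S = 3 * ln(27/1)
I/I0 = 27.0
ln(27.0) = 3.2958
S = 3 * 3.2958
= 9.89


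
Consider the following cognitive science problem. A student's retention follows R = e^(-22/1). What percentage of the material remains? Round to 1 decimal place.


R = e^(-t/S)
-t/S = -22/1 = -22.0
R = e^(-22.0) = 0.0
Percentage = 0.0 * 100
= 0.0


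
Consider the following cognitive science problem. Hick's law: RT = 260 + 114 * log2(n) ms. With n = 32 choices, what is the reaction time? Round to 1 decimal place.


RT = 260 + 114 * log2(32)
log2(32) = 5.0
RT = 260 + 114 * 5.0
= 260 + 570.0
= 830.0 ms


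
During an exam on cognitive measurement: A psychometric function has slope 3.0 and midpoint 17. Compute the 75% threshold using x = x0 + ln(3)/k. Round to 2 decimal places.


At P = 0.75: 0.75 = 1/(1 + e^(-k*(x-x0)))
Solving: e^(-k*(x-x0)) = 1/3
x = x0 + ln(3)/k
ln(3) = 1.0986
x = 17 + 1.0986/3.0
= 17 + 0.3662
= 17.37


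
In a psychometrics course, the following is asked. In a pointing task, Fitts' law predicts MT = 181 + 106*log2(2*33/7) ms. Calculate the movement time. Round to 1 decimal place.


MT = 181 + 106 * log2(2*33/7)
2D/W = 9.428571
log2(9.428571) = 3.237
MT = 181 + 106 * 3.237
= 524.1 ms


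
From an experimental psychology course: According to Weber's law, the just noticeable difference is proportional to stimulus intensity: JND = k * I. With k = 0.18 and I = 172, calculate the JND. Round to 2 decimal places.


JND = k * I
JND = 0.18 * 172
= 30.96


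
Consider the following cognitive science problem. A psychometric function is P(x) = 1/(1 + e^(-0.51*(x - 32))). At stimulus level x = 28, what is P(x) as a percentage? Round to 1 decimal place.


P(x) = 1/(1 + e^(-0.51*(28 - 32)))
Exponent = -0.51 * -4 = 2.04
e^(2.04) = 7.690609
P = 1/(1 + 7.690609) = 0.115067
Percentage = 11.5


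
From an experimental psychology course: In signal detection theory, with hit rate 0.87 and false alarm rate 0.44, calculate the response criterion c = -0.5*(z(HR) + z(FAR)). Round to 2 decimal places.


c = -0.5 * (z(HR) + z(FAR))
z(0.87) = 1.1264
z(0.44) = -0.151
c = -0.5 * (1.1264 + -0.151)
= -0.5 * 0.9754
= -0.49


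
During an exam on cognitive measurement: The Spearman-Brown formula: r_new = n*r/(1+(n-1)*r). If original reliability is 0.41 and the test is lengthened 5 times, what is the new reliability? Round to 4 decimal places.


r_new = n*r / (1 + (n-1)*r)
Numerator = 5 * 0.41 = 2.05
Denominator = 1 + 4 * 0.41 = 2.64
r_new = 2.05 / 2.64
= 0.7765


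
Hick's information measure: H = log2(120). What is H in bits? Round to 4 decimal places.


H = log2(n)
H = log2(120)
= 6.9069


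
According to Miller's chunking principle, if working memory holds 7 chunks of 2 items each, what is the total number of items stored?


Total items = chunks * items_per_chunk
= 7 * 2
= 14


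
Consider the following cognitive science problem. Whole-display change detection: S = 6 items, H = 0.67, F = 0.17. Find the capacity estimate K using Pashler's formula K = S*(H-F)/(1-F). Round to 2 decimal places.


K = S * (H - F) / (1 - F)
H - F = 0.5
1 - F = 0.83
K = 6 * 0.5 / 0.83
= 3.61


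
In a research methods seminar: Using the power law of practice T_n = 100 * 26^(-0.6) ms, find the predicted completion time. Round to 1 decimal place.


T_n = 100 * 26^(-0.6)
26^(-0.6) = 0.141585
T_n = 100 * 0.141585
= 14.2 ms


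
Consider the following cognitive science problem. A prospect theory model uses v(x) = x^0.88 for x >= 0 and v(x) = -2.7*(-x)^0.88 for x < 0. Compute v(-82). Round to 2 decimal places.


Since x = -82 < 0, use v(x) = -lambda*(-x)^alpha
(-x) = 82
82^0.88 = 48.3233
v(-82) = -2.7 * 48.3233
= -130.47


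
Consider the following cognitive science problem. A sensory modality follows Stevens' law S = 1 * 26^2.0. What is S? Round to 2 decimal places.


S = 1 * 26^2.0
26^2.0 = 676.0
S = 1 * 676.0
= 676.00


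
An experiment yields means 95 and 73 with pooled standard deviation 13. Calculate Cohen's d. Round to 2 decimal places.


Cohen's d = (M1 - M2) / S_pooled
= (95 - 73) / 13
= 22 / 13
= 1.69


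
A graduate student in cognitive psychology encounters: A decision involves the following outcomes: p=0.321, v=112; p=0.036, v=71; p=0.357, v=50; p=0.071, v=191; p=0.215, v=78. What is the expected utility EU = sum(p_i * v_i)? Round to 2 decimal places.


EU = sum(p_i * v_i)
0.321 * 112 = 35.952
0.036 * 71 = 2.556
0.357 * 50 = 17.85
0.071 * 191 = 13.561
0.215 * 78 = 16.77
EU = 35.952 + 2.556 + 17.85 + 13.561 + 16.77
= 86.69


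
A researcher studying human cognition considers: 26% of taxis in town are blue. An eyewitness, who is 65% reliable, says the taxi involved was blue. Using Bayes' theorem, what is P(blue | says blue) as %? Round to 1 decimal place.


P(blue | says blue) = P(says blue | blue)*P(blue) / [P(says blue | blue)*P(blue) + P(says blue | not blue)*P(not blue)]
Numerator = 0.65 * 0.26 = 0.169
False identification = 0.35 * 0.74 = 0.259
P = 0.169 / (0.169 + 0.259)
= 0.169 / 0.428
As percentage = 39.5


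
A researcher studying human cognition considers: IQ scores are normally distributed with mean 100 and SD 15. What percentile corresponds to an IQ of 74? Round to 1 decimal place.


z = (IQ - mean) / SD
z = (74 - 100) / 15 = -1.7333
Percentile = Phi(-1.7333) * 100
Phi(-1.7333) = 0.041521
= 4.2


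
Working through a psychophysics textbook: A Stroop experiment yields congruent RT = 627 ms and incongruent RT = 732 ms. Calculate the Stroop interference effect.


Stroop effect = RT(incongruent) - RT(congruent)
= 732 - 627
= 105 ms


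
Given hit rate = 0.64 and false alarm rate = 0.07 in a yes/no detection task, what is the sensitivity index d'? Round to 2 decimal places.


d' = z(HR) - z(FAR)
z(0.64) = 0.3585
z(0.07) = -1.4758
d' = 0.3585 - -1.4758
= 1.83


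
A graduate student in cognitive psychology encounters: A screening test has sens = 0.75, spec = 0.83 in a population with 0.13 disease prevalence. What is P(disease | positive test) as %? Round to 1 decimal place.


PPV = (sens * prev) / (sens * prev + (1-spec) * (1-prev))
Numerator = 0.75 * 0.13 = 0.0975
P(positive and no disease) = (1 - spec) * (1 - prev) = (1 - 0.83) * (1 - 0.13) = 0.1479
Denominator = 0.0975 + 0.1479 = 0.2454
PPV = 0.0975 / 0.2454 = 0.397311
As percentage = 39.7


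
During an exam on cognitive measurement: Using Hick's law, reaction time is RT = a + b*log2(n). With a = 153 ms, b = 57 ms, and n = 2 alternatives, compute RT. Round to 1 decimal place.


RT = 153 + 57 * log2(2)
log2(2) = 1.0
RT = 153 + 57 * 1.0
= 153 + 57.0
= 210.0 ms


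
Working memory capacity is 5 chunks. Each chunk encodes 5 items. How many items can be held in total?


Total items = chunks * items_per_chunk
= 5 * 5
= 25


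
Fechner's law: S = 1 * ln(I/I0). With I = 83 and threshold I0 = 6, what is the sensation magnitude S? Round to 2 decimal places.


S = 1 * ln(83/6)
I/I0 = 13.833333
ln(13.833333) = 2.6271
S = 1 * 2.6271
= 2.63


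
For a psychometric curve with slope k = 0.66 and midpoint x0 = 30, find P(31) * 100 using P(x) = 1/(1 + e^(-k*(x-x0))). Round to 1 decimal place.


P(x) = 1/(1 + e^(-0.66*(31 - 30)))
Exponent = -0.66 * 1 = -0.66
e^(-0.66) = 0.516851
P = 1/(1 + 0.516851) = 0.659261
Percentage = 65.9


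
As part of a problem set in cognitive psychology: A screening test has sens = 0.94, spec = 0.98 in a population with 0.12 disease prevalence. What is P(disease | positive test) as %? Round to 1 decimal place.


PPV = (sens * prev) / (sens * prev + (1-spec) * (1-prev))
Numerator = 0.94 * 0.12 = 0.1128
P(positive and no disease) = (1 - spec) * (1 - prev) = (1 - 0.98) * (1 - 0.12) = 0.0176
Denominator = 0.1128 + 0.0176 = 0.1304
PPV = 0.1128 / 0.1304 = 0.865031
As percentage = 86.5


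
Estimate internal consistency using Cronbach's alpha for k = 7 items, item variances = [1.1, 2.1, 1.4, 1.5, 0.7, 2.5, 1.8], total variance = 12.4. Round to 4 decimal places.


alpha = (k/(k-1)) * (1 - sum(s_i^2)/s_total^2)
sum(item variances) = 11.1
k/(k-1) = 7/6 = 1.166667
1 - 11.1/12.4 = 1 - 0.895161 = 0.104839
alpha = 1.166667 * 0.104839
= 0.1223


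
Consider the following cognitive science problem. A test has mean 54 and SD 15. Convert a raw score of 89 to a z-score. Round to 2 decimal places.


z = (X - mu) / sigma
= (89 - 54) / 15
= 35 / 15
= 2.33


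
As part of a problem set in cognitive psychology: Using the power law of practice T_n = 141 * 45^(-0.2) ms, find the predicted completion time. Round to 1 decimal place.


T_n = 141 * 45^(-0.2)
45^(-0.2) = 0.467044
T_n = 141 * 0.467044
= 65.9 ms


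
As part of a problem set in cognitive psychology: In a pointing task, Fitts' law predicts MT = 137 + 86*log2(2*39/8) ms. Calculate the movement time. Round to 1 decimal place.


MT = 137 + 86 * log2(2*39/8)
2D/W = 9.75
log2(9.75) = 3.2854
MT = 137 + 86 * 3.2854
= 419.5 ms


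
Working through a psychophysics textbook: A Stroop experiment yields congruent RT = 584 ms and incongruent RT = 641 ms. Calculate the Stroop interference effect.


Stroop effect = RT(incongruent) - RT(congruent)
= 641 - 584
= 57 ms


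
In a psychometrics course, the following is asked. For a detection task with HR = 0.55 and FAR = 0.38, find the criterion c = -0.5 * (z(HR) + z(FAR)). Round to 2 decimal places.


c = -0.5 * (z(HR) + z(FAR))
z(0.55) = 0.1257
z(0.38) = -0.3055
c = -0.5 * (0.1257 + -0.3055)
= -0.5 * -0.1798
= 0.09


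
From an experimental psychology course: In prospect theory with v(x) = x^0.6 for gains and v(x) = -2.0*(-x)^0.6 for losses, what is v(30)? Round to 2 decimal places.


Since x = 30 >= 0, use v(x) = x^0.6
30^0.6 = 7.6961
v(30) = 7.70


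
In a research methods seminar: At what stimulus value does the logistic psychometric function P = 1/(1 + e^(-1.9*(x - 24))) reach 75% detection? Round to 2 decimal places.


At P = 0.75: 0.75 = 1/(1 + e^(-k*(x-x0)))
Solving: e^(-k*(x-x0)) = 1/3
x = x0 + ln(3)/k
ln(3) = 1.0986
x = 24 + 1.0986/1.9
= 24 + 0.5782
= 24.58


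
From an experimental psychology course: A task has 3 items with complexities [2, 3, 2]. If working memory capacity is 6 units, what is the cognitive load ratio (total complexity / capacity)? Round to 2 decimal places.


Total complexity = 2 + 3 + 2 = 7
Load = total / capacity = 7 / 6
= 1.17


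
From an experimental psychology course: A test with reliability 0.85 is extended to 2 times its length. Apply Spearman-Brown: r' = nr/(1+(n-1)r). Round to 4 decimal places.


r_new = n*r / (1 + (n-1)*r)
Numerator = 2 * 0.85 = 1.7
Denominator = 1 + 1 * 0.85 = 1.85
r_new = 1.7 / 1.85
= 0.9189


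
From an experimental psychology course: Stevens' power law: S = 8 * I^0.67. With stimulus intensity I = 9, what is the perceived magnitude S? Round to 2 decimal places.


S = 8 * 9^0.67
9^0.67 = 4.3586
S = 8 * 4.3586
= 34.87


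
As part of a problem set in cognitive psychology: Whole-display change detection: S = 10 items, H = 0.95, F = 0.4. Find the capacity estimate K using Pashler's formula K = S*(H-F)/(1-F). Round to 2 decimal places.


K = S * (H - F) / (1 - F)
H - F = 0.55
1 - F = 0.6
K = 10 * 0.55 / 0.6
= 9.17


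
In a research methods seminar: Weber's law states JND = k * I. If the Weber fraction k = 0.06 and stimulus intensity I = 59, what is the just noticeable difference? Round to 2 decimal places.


JND = k * I
JND = 0.06 * 59
= 3.54


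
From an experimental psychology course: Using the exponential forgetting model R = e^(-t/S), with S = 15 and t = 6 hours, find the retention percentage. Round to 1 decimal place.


R = e^(-t/S)
-t/S = -6/15 = -0.4
R = e^(-0.4) = 0.67032
Percentage = 0.67032 * 100
= 67.0


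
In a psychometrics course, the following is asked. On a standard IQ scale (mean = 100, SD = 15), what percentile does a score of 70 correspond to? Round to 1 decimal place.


z = (IQ - mean) / SD
z = (70 - 100) / 15 = -2.0
Percentile = Phi(-2.0) * 100
Phi(-2.0) = 0.02275
= 2.3


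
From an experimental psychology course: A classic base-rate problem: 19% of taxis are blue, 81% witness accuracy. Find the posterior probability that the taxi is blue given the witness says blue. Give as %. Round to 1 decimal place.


P(blue | says blue) = P(says blue | blue)*P(blue) / [P(says blue | blue)*P(blue) + P(says blue | not blue)*P(not blue)]
Numerator = 0.81 * 0.19 = 0.1539
False identification = 0.19 * 0.81 = 0.1539
P = 0.1539 / (0.1539 + 0.1539)
= 0.1539 / 0.3078
As percentage = 50.0


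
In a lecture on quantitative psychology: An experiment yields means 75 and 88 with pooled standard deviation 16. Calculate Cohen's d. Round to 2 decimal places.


Cohen's d = (M1 - M2) / S_pooled
= (75 - 88) / 16
= -13 / 16
= -0.81


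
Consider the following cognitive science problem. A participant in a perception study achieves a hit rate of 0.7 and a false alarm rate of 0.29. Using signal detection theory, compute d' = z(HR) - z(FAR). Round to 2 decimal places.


d' = z(HR) - z(FAR)
z(0.7) = 0.5244
z(0.29) = -0.5534
d' = 0.5244 - -0.5534
= 1.08


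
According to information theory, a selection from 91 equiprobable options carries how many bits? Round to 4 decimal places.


H = log2(n)
H = log2(91)
= 6.5078


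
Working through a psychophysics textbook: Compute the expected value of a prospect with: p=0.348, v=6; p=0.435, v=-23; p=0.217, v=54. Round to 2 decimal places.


EU = sum(p_i * v_i)
0.348 * 6 = 2.088
0.435 * -23 = -10.005
0.217 * 54 = 11.718
EU = 2.088 + -10.005 + 11.718
= 3.80


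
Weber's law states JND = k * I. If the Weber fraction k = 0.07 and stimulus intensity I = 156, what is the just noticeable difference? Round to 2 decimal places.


JND = k * I
JND = 0.07 * 156
= 10.92


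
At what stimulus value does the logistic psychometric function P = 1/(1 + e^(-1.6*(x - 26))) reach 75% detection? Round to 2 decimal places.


At P = 0.75: 0.75 = 1/(1 + e^(-k*(x-x0)))
Solving: e^(-k*(x-x0)) = 1/3
x = x0 + ln(3)/k
ln(3) = 1.0986
x = 26 + 1.0986/1.6
= 26 + 0.6866
= 26.69


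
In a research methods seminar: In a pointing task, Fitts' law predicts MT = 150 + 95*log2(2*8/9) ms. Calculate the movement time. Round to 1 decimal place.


MT = 150 + 95 * log2(2*8/9)
2D/W = 1.777778
log2(1.777778) = 0.8301
MT = 150 + 95 * 0.8301
= 228.9 ms


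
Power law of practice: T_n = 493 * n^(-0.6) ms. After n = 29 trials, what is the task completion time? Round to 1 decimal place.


T_n = 493 * 29^(-0.6)
29^(-0.6) = 0.132605
T_n = 493 * 0.132605
= 65.4 ms


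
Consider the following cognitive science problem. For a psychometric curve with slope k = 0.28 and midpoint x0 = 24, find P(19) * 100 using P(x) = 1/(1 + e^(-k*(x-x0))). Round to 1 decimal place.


P(x) = 1/(1 + e^(-0.28*(19 - 24)))
Exponent = -0.28 * -5 = 1.4
e^(1.4) = 4.0552
P = 1/(1 + 4.0552) = 0.197816
Percentage = 19.8


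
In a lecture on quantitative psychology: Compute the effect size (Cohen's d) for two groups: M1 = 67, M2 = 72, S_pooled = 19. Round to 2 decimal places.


Cohen's d = (M1 - M2) / S_pooled
= (67 - 72) / 19
= -5 / 19
= -0.26


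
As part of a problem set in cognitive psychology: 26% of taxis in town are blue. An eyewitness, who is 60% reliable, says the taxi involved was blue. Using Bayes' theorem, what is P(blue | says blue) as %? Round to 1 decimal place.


P(blue | says blue) = P(says blue | blue)*P(blue) / [P(says blue | blue)*P(blue) + P(says blue | not blue)*P(not blue)]
Numerator = 0.6 * 0.26 = 0.156
False identification = 0.4 * 0.74 = 0.296
P = 0.156 / (0.156 + 0.296)
= 0.156 / 0.452
As percentage = 34.5


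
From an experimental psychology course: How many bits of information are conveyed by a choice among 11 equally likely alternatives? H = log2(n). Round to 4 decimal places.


H = log2(n)
H = log2(11)
= 3.4594


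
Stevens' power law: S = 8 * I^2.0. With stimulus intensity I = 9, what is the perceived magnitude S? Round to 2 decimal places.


S = 8 * 9^2.0
9^2.0 = 81.0
S = 8 * 81.0
= 648.00


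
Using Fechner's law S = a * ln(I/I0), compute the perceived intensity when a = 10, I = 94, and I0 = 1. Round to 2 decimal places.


S = 10 * ln(94/1)
I/I0 = 94.0
ln(94.0) = 4.5433
S = 10 * 4.5433
= 45.43


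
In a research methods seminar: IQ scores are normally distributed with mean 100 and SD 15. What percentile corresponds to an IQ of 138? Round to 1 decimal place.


z = (IQ - mean) / SD
z = (138 - 100) / 15 = 2.5333
Percentile = Phi(2.5333) * 100
Phi(2.5333) = 0.99435
= 99.4


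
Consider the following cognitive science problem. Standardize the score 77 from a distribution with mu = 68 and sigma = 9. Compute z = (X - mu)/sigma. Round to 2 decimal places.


z = (X - mu) / sigma
= (77 - 68) / 9
= 9 / 9
= 1.00


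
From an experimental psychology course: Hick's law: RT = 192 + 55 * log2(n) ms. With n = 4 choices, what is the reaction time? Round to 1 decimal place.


RT = 192 + 55 * log2(4)
log2(4) = 2.0
RT = 192 + 55 * 2.0
= 192 + 110.0
= 302.0 ms


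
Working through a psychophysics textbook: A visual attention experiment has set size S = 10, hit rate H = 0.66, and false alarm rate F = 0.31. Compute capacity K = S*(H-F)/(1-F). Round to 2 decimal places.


K = S * (H - F) / (1 - F)
H - F = 0.35
1 - F = 0.69
K = 10 * 0.35 / 0.69
= 5.07


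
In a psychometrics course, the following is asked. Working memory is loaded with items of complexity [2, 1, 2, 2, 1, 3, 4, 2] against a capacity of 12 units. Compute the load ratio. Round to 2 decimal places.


Total complexity = 2 + 1 + 2 + 2 + 1 + 3 + 4 + 2 = 17
Load = total / capacity = 17 / 12
= 1.42


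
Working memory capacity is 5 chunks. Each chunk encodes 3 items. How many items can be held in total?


Total items = chunks * items_per_chunk
= 5 * 3
= 15


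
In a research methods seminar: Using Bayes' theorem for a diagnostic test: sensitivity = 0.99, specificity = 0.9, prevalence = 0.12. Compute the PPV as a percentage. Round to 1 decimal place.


PPV = (sens * prev) / (sens * prev + (1-spec) * (1-prev))
Numerator = 0.99 * 0.12 = 0.1188
P(positive and no disease) = (1 - spec) * (1 - prev) = (1 - 0.9) * (1 - 0.12) = 0.088
Denominator = 0.1188 + 0.088 = 0.2068
PPV = 0.1188 / 0.2068 = 0.574468
As percentage = 57.4


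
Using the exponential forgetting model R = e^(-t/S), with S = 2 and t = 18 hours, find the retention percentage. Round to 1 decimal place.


R = e^(-t/S)
-t/S = -18/2 = -9.0
R = e^(-9.0) = 0.000123
Percentage = 0.000123 * 100
= 0.0


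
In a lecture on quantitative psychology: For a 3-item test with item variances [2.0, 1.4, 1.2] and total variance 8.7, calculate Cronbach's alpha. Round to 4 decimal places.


alpha = (k/(k-1)) * (1 - sum(s_i^2)/s_total^2)
sum(item variances) = 4.6
k/(k-1) = 3/2 = 1.5
1 - 4.6/8.7 = 1 - 0.528736 = 0.471264
alpha = 1.5 * 0.471264
= 0.7069


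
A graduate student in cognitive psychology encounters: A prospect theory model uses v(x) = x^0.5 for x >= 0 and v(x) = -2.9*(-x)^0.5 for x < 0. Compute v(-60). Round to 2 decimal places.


Since x = -60 < 0, use v(x) = -lambda*(-x)^alpha
(-x) = 60
60^0.5 = 7.746
v(-60) = -2.9 * 7.746
= -22.46


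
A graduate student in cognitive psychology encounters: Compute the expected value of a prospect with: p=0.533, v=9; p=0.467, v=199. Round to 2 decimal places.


EU = sum(p_i * v_i)
0.533 * 9 = 4.797
0.467 * 199 = 92.933
EU = 4.797 + 92.933
= 97.73


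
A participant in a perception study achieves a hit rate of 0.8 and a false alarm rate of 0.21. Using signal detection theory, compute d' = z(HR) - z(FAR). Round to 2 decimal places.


d' = z(HR) - z(FAR)
z(0.8) = 0.8416
z(0.21) = -0.8064
d' = 0.8416 - -0.8064
= 1.65


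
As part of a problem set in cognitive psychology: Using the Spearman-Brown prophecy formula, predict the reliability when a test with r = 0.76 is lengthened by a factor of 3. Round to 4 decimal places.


r_new = n*r / (1 + (n-1)*r)
Numerator = 3 * 0.76 = 2.28
Denominator = 1 + 2 * 0.76 = 2.52
r_new = 2.28 / 2.52
= 0.9048


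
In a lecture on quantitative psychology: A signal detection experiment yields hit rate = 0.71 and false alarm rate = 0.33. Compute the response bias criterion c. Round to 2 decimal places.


c = -0.5 * (z(HR) + z(FAR))
z(0.71) = 0.5534
z(0.33) = -0.4399
c = -0.5 * (0.5534 + -0.4399)
= -0.5 * 0.1135
= -0.06


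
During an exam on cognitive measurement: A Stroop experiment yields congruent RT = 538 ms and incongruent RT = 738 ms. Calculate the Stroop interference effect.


Stroop effect = RT(incongruent) - RT(congruent)
= 738 - 538
= 200 ms


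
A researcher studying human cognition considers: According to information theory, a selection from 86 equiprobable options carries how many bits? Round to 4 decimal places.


H = log2(n)
H = log2(86)
= 6.4263


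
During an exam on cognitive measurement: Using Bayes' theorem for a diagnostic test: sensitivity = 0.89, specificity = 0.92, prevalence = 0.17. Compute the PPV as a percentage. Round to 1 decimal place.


PPV = (sens * prev) / (sens * prev + (1-spec) * (1-prev))
Numerator = 0.89 * 0.17 = 0.1513
P(positive and no disease) = (1 - spec) * (1 - prev) = (1 - 0.92) * (1 - 0.17) = 0.0664
Denominator = 0.1513 + 0.0664 = 0.2177
PPV = 0.1513 / 0.2177 = 0.694993
As percentage = 69.5


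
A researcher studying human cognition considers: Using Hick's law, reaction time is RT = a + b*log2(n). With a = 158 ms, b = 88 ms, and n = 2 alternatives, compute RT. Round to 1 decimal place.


RT = 158 + 88 * log2(2)
log2(2) = 1.0
RT = 158 + 88 * 1.0
= 158 + 88.0
= 246.0 ms


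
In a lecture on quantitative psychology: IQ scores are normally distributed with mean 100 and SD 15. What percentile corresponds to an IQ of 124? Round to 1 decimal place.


z = (IQ - mean) / SD
z = (124 - 100) / 15 = 1.6
Percentile = Phi(1.6) * 100
Phi(1.6) = 0.945201
= 94.5


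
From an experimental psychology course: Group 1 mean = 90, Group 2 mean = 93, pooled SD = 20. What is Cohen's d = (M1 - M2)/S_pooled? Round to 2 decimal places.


Cohen's d = (M1 - M2) / S_pooled
= (90 - 93) / 20
= -3 / 20
= -0.15


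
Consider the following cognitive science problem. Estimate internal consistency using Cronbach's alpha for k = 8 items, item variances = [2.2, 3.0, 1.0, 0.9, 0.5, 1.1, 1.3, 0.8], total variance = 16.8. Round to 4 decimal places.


alpha = (k/(k-1)) * (1 - sum(s_i^2)/s_total^2)
sum(item variances) = 10.8
k/(k-1) = 8/7 = 1.142857
1 - 10.8/16.8 = 1 - 0.642857 = 0.357143
alpha = 1.142857 * 0.357143
= 0.4082


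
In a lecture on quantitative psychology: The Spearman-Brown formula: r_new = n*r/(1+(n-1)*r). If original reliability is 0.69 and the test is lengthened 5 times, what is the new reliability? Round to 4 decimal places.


r_new = n*r / (1 + (n-1)*r)
Numerator = 5 * 0.69 = 3.45
Denominator = 1 + 4 * 0.69 = 3.76
r_new = 3.45 / 3.76
= 0.9176


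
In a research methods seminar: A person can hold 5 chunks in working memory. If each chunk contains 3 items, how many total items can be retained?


Total items = chunks * items_per_chunk
= 5 * 3
= 15


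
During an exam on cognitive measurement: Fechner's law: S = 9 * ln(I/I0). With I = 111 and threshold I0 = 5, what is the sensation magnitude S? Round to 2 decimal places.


S = 9 * ln(111/5)
I/I0 = 22.2
ln(22.2) = 3.1001
S = 9 * 3.1001
= 27.90


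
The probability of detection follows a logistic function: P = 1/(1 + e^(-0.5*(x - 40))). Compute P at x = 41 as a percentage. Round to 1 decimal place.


P(x) = 1/(1 + e^(-0.5*(41 - 40)))
Exponent = -0.5 * 1 = -0.5
e^(-0.5) = 0.606531
P = 1/(1 + 0.606531) = 0.622459
Percentage = 62.2


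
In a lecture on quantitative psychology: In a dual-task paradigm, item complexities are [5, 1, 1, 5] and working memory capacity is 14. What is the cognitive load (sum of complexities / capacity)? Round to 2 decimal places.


Total complexity = 5 + 1 + 1 + 5 = 12
Load = total / capacity = 12 / 14
= 0.86


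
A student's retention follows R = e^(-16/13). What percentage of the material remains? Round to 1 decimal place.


R = e^(-t/S)
-t/S = -16/13 = -1.230769
R = e^(-1.230769) = 0.292068
Percentage = 0.292068 * 100
= 29.2


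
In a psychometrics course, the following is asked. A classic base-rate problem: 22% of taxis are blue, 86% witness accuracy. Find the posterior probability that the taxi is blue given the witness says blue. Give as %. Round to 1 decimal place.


P(blue | says blue) = P(says blue | blue)*P(blue) / [P(says blue | blue)*P(blue) + P(says blue | not blue)*P(not blue)]
Numerator = 0.86 * 0.22 = 0.1892
False identification = 0.14 * 0.78 = 0.1092
P = 0.1892 / (0.1892 + 0.1092)
= 0.1892 / 0.2984
As percentage = 63.4


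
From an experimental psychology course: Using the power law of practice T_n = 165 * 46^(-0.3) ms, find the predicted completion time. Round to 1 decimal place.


T_n = 165 * 46^(-0.3)
46^(-0.3) = 0.317083
T_n = 165 * 0.317083
= 52.3 ms


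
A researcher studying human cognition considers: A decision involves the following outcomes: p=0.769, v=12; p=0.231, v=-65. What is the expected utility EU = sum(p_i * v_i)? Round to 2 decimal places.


EU = sum(p_i * v_i)
0.769 * 12 = 9.228
0.231 * -65 = -15.015
EU = 9.228 + -15.015
= -5.79


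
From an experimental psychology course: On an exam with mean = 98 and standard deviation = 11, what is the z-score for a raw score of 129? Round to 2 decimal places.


z = (X - mu) / sigma
= (129 - 98) / 11
= 31 / 11
= 2.82


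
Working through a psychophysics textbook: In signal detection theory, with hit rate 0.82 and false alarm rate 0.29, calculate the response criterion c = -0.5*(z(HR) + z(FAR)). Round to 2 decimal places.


c = -0.5 * (z(HR) + z(FAR))
z(0.82) = 0.9154
z(0.29) = -0.5534
c = -0.5 * (0.9154 + -0.5534)
= -0.5 * 0.362
= -0.18


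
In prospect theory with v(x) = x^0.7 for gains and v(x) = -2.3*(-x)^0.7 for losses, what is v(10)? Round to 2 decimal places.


Since x = 10 >= 0, use v(x) = x^0.7
10^0.7 = 5.0119
v(10) = 5.01


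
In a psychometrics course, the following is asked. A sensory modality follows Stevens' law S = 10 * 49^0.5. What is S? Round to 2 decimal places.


S = 10 * 49^0.5
49^0.5 = 7.0
S = 10 * 7.0
= 70.00


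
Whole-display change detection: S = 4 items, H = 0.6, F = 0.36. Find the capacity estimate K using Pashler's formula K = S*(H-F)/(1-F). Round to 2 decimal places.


K = S * (H - F) / (1 - F)
H - F = 0.24
1 - F = 0.64
K = 4 * 0.24 / 0.64
= 1.50


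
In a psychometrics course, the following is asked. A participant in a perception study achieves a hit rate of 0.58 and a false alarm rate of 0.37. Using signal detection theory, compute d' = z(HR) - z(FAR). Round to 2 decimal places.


d' = z(HR) - z(FAR)
z(0.58) = 0.2019
z(0.37) = -0.3319
d' = 0.2019 - -0.3319
= 0.53


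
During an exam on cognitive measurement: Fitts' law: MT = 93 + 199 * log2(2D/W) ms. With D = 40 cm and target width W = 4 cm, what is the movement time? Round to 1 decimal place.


MT = 93 + 199 * log2(2*40/4)
2D/W = 20.0
log2(20.0) = 4.3219
MT = 93 + 199 * 4.3219
= 953.1 ms


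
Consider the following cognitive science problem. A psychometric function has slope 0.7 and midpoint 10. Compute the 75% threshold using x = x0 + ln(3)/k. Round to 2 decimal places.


At P = 0.75: 0.75 = 1/(1 + e^(-k*(x-x0)))
Solving: e^(-k*(x-x0)) = 1/3
x = x0 + ln(3)/k
ln(3) = 1.0986
x = 10 + 1.0986/0.7
= 10 + 1.5694
= 11.57


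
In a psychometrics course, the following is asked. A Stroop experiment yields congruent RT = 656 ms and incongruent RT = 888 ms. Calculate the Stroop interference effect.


Stroop effect = RT(incongruent) - RT(congruent)
= 888 - 656
= 232 ms


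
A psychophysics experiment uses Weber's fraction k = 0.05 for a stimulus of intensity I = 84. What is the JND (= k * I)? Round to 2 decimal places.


JND = k * I
JND = 0.05 * 84
= 4.20


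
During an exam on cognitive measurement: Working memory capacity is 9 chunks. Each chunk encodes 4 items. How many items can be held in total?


Total items = chunks * items_per_chunk
= 9 * 4
= 36


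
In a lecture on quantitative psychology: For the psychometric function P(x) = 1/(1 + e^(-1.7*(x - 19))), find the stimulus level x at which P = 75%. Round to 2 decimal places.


At P = 0.75: 0.75 = 1/(1 + e^(-k*(x-x0)))
Solving: e^(-k*(x-x0)) = 1/3
x = x0 + ln(3)/k
ln(3) = 1.0986
x = 19 + 1.0986/1.7
= 19 + 0.6462
= 19.65
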